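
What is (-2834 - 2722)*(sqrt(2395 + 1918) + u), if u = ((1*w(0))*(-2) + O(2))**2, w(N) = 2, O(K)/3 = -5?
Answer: -2005716 - 5556*sqrt(4313) ≈ -2.3706e+6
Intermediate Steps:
O(K) = -15 (O(K) = 3*(-5) = -15)
u = 361 (u = ((1*2)*(-2) - 15)**2 = (2*(-2) - 15)**2 = (-4 - 15)**2 = (-19)**2 = 361)
(-2834 - 2722)*(sqrt(2395 + 1918) + u) = (-2834 - 2722)*(sqrt(2395 + 1918) + 361) = -5556*(sqrt(4313) + 361) = -5556*(361 + sqrt(4313)) = -2005716 - 5556*sqrt(4313)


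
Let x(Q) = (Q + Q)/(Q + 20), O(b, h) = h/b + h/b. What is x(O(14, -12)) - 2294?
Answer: -36707/16 ≈ -2294.2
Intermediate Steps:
O(b, h) = 2*h/b
x(Q) = 2*Q/(20 + Q) (x(Q) = (2*Q)/(20 + Q) = 2*Q/(20 + Q))
x(O(14, -12)) - 2294 = 2*(2*(-12)/14)/(20 + 2*(-12)/14) - 2294 = 2*(2*(-12)*(1/14))/(20 + 2*(-12)*(1/14)) - 2294 = 2*(-12/7)/(20 - 12/7) - 2294 = 2*(-12/7)/(128/7) - 2294 = 2*(-12/7)*(7/128) - 2294 = -3/16 - 2294 = -36707/16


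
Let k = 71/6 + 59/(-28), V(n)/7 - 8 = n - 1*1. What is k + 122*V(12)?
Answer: 1363801/84 ≈ 16236.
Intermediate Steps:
V(n) = 49 + 7*n (V(n) = 56 + 7*(n - 1*1) = 56 + 7*(n - 1) = 56 + 7*(-1 + n) = 56 + (-7 + 7*n) = 49 + 7*n)
k = 817/84 (k = 71*(⅙) + 59*(-1/28) = 71/6 - 59/28 = 817/84 ≈ 9.7262)
k + 122*V(12) = 817/84 + 122*(49 + 7*12) = 817/84 + 122*(49 + 84) = 817/84 + 122*133 = 817/84 + 16226 = 1363801/84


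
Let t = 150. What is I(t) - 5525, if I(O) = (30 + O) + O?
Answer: -5195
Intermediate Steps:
I(O) = 30 + 2*O
I(t) - 5525 = (30 + 2*150) - 5525 = (30 + 300) - 5525 = 330 - 5525 = -5195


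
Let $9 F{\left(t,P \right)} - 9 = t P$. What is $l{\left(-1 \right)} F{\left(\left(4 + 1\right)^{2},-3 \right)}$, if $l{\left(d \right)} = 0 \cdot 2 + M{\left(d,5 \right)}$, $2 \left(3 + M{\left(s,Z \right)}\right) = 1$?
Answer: $\frac{55}{3} \approx 18.333$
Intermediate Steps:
$M{\left(s,Z \right)} = - \frac{5}{2}$ ($M{\left(s,Z \right)} = -3 + \frac{1}{2} \cdot 1 = -3 + \frac{1}{2} = - \frac{5}{2}$)
$F{\left(t,P \right)} = 1 + \frac{P t}{9}$ ($F{\left(t,P \right)} = 1 + \frac{t P}{9} = 1 + \frac{P t}{9}$)
$l{\left(d \right)} = - \frac{5}{2}$ ($l{\left(d \right)} = 0 \cdot 2 - \frac{5}{2} = 0 - \frac{5}{2} = - \frac{5}{2}$)
$l{\left(-1 \right)} F{\left(\left(4 + 1\right)^{2},-3 \right)} = - \frac{5 \left(1 + \frac{1}{9} \left(-3\right) \left(4 + 1\right)^{2}\right)}{2} = - \frac{5 \left(1 + \frac{1}{9} \left(-3\right) 5^{2}\right)}{2} = - \frac{5 \left(1 + \frac{1}{9} \left(-3\right) 25\right)}{2} = - \frac{5 \left(1 - \frac{25}{3}\right)}{2} = \left(- \frac{5}{2}\right) \left(- \frac{22}{3}\right) = \frac{55}{3}$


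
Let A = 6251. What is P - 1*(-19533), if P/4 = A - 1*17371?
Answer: -24947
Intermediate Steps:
P = -44480 (P = 4*(6251 - 1*17371) = 4*(6251 - 17371) = 4*(-11120) = -44480)
P - 1*(-19533) = -44480 - 1*(-19533) = -44480 + 19533 = -24947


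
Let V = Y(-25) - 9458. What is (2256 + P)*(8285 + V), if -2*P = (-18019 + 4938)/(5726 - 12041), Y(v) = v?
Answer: -17059639201/6315 ≈ -2.7014e+6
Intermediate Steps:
P = -13081/12630 (P = -(-18019 + 4938)/(2*(5726 - 12041)) = -(-13081)/(2*(-6315)) = -(-13081)*(-1)/(2*6315) = -1/2*13081/6315 = -13081/12630 ≈ -1.0357)
V = -9483 (V = -25 - 9458 = -9483)
(2256 + P)*(8285 + V) = (2256 - 13081/12630)*(8285 - 9483) = (28480199/12630)*(-1198) = -17059639201/6315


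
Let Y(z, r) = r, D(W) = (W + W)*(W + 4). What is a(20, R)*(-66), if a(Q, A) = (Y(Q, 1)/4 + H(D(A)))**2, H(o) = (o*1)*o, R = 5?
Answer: -34644218433/8 ≈ -4.3305e+9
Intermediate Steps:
D(W) = 2*W*(4 + W) (D(W) = (2*W)*(4 + W) = 2*W*(4 + W))
H(o) = o**2 (H(o) = o*o = o**2)
a(Q, A) = (1/4 + 4*A**2*(4 + A)**2)**2 (a(Q, A) = (1/4 + (2*A*(4 + A))**2)**2 = (1*(1/4) + 4*A**2*(4 + A)**2)**2 = (1/4 + 4*A**2*(4 + A)**2)**2)
a(20, R)*(-66) = ((1 + 16*5**2*(4 + 5)**2)**2/16)*(-66) = ((1 + 16*25*9**2)**2/16)*(-66) = ((1 + 16*25*81)**2/16)*(-66) = ((1 + 32400)**2/16)*(-66) = ((1/16)*32401**2)*(-66) = ((1/16)*1049824801)*(-66) = (1049824801/16)*(-66) = -34644218433/8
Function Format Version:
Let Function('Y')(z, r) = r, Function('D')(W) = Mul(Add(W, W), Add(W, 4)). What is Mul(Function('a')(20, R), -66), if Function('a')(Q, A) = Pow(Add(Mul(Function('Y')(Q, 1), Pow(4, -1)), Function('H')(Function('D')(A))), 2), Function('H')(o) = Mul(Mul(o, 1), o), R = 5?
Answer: Rational(-34644218433, 8) ≈ -4.3305e+9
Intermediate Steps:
Function('D')(W) = Mul(2, W, Add(4, W)) (Function('D')(W) = Mul(Mul(2, W), Add(4, W)) = Mul(2, W, Add(4, W)))
Function('H')(o) = Pow(o, 2) (Function('H')(o) = Mul(o, o) = Pow(o, 2))
Function('a')(Q, A) = Pow(Add(Rational(1, 4), Mul(4, Pow(A, 2), Pow(Add(4, A), 2))), 2) (Function('a')(Q, A) = Pow(Add(Mul(1, Pow(4, -1)), Pow(Mul(2, A, Add(4, A)), 2)), 2) = Pow(Add(Mul(1, Rational(1, 4)), Mul(4, Pow(A, 2), Pow(Add(4, A), 2))), 2) = Pow(Add(Rational(1, 4), Mul(4, Pow(A, 2), Pow(Add(4, A), 2))), 2))
Mul(Function('a')(20, R), -66) = Mul(Mul(Rational(1, 16), Pow(Add(1, Mul(16, Pow(5, 2), Pow(Add(4, 5), 2))), 2)), -66) = Mul(Mul(Rational(1, 16), Pow(Add(1, Mul(16, 25, Pow(9, 2))), 2)), -66) = Mul(Mul(Rational(1, 16), Pow(Add(1, Mul(16, 25, 81)), 2)), -66) = Mul(Mul(Rational(1, 16), Pow(Add(1, 32400), 2)), -66) = Mul(Mul(Rational(1, 16), Pow(32401, 2)), -66) = Mul(Mul(Rational(1, 16), 1049824801), -66) = Mul(Rational(1049824801, 16), -66) = Rational(-34644218433, 8)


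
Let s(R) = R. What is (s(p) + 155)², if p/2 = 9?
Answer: 29929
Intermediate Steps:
p = 18 (p = 2*9 = 18)
(s(p) + 155)² = (18 + 155)² = 173² = 29929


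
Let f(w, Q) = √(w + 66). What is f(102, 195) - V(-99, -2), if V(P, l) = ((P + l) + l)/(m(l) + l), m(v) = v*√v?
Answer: -103/6 + 2*√42 + 103*I*√2/6 ≈ -4.2052 + 24.277*I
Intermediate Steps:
f(w, Q) = √(66 + w)
m(v) = v^(3/2)
V(P, l) = (P + 2*l)/(l + l^(3/2)) (V(P, l) = ((P + l) + l)/(l^(3/2) + l) = (P + 2*l)/(l + l^(3/2)))
f(102, 195) - V(-99, -2) = √(66 + 102) - (-99 + 2*(-2))/(-2 + (-2)^(3/2)) = √168 - (-99 - 4)/(-2 - 2*I*√2) = 2*√42 - (-103)/(-2 - 2*I*√2) = 2*√42 + 103/(-2 - 2*I*√2)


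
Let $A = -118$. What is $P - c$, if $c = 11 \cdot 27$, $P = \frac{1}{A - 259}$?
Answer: $- \frac{111970}{377} \approx -297.0$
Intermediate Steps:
$P = - \frac{1}{377}$ ($P = \frac{1}{-118 - 259} = \frac{1}{-377} = - \frac{1}{377} \approx -0.0026525$)
$c = 297$
$P - c = - \frac{1}{377} - 297 = - \frac{111970}{377}$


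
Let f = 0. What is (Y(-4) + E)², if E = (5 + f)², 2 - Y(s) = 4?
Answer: 529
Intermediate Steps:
Y(s) = -2 (Y(s) = 2 - 1*4 = 2 - 4 = -2)
E = 25 (E = (5 + 0)² = 5² = 25)
(Y(-4) + E)² = (-2 + 25)² = 23² = 529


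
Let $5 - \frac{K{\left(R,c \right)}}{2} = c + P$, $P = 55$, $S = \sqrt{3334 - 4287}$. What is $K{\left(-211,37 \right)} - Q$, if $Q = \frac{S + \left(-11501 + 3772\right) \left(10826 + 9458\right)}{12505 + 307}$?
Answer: $\frac{38636437}{3203} - \frac{i \sqrt{953}}{12812} \approx 12063.0 - 0.0024095 i$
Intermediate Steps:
$S = i \sqrt{953}$ ($S = \sqrt{-953} = i \sqrt{953} \approx 30.871 i$)
$Q = - \frac{39193759}{3203} + \frac{i \sqrt{953}}{12812}$ ($Q = \frac{i \sqrt{953} + \left(-11501 + 3772\right) \left(10826 + 9458\right)}{12505 + 307} = \frac{i \sqrt{953} - 156775036}{12812} = \left(i \sqrt{953} - 156775036\right) \frac{1}{12812} = \left(-156775036 + i \sqrt{953}\right) \frac{1}{12812} = - \frac{39193759}{3203} + \frac{i \sqrt{953}}{12812} \approx -12237.0 + 0.0024095 i$)
$K{\left(R,c \right)} = -100 - 2 c$ ($K{\left(R,c \right)} = 10 - 2 \left(c + 55\right) = 10 - 2 \left(55 + c\right) = 10 - \left(110 + 2 c\right) = -100 - 2 c$)
$K{\left(-211,37 \right)} - Q = \left(-100 - 74\right) - \left(- \frac{39193759}{3203} + \frac{i \sqrt{953}}{12812}\right) = \left(-100 - 74\right) + \left(\frac{39193759}{3203} - \frac{i \sqrt{953}}{12812}\right) = -174 + \left(\frac{39193759}{3203} - \frac{i \sqrt{953}}{12812}\right) = \frac{38636437}{3203} - \frac{i \sqrt{953}}{12812}$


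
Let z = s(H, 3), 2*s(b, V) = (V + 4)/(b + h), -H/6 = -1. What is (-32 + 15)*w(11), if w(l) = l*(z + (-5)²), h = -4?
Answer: -20009/4 ≈ -5002.3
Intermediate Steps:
H = 6 (H = -6*(-1) = 6)
s(b, V) = (4 + V)/(2*(-4 + b)) (s(b, V) = ((V + 4)/(b - 4))/2 = ((4 + V)/(-4 + b))/2 = (4 + V)/(2*(-4 + b)))
z = 7/4 (z = (4 + 3)/(2*(-4 + 6)) = (½)*7/2 = (½)*(½)*7 = 7/4 ≈ 1.7500)
w(l) = 107*l/4 (w(l) = l*(7/4 + (-5)²) = l*(7/4 + 25) = l*(107/4) = 107*l/4)
(-32 + 15)*w(11) = (-32 + 15)*((107/4)*11) = -17*1177/4 = -20009/4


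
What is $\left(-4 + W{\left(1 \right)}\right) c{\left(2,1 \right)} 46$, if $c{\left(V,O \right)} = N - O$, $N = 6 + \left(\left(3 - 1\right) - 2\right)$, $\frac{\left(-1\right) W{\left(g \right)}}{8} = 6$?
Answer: $-11960$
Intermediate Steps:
$W{\left(g \right)} = -48$ ($W{\left(g \right)} = \left(-8\right) 6 = -48$)
$N = 6$ ($N = 6 + \left(2 - 2\right) = 6 + 0 = 6$)
$c{\left(V,O \right)} = 6 - O$
$\left(-4 + W{\left(1 \right)}\right) c{\left(2,1 \right)} 46 = \left(-4 - 48\right) \left(6 - 1\right) 46 = - 52 \left(6 - 1\right) 46 = \left(-52\right) 5 \cdot 46 = \left(-260\right) 46 = -11960$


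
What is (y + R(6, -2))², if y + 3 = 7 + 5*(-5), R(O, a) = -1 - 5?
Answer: 729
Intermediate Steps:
R(O, a) = -6
y = -21 (y = -3 + (7 + 5*(-5)) = -3 + (7 - 25) = -3 - 18 = -21)
(y + R(6, -2))² = (-21 - 6)² = (-27)² = 729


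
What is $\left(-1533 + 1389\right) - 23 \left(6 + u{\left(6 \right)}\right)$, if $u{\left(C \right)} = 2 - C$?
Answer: $-190$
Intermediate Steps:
$\left(-1533 + 1389\right) - 23 \left(6 + u{\left(6 \right)}\right) = \left(-1533 + 1389\right) - 23 \left(6 + \left(2 - 6\right)\right) = -144 - 23 \left(6 + \left(2 - 6\right)\right) = -144 - 23 \left(6 - 4\right) = -144 - 46 = -190$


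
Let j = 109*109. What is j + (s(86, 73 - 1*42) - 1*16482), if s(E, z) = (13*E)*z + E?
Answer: 30143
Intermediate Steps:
s(E, z) = E + 13*E*z (s(E, z) = 13*E*z + E = E + 13*E*z)
j = 11881
j + (s(86, 73 - 1*42) - 1*16482) = 11881 + (86*(1 + 13*(73 - 1*42)) - 1*16482) = 11881 + (86*(1 + 13*(73 - 42)) - 16482) = 11881 + (86*(1 + 13*31) - 16482) = 11881 + (86*(1 + 403) - 16482) = 11881 + (86*404 - 16482) = 11881 + (34744 - 16482) = 11881 + 18262 = 30143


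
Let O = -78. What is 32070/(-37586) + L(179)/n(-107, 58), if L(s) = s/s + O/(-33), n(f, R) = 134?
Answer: -22940249/27700882 ≈ -0.82814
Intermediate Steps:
L(s) = 37/11 (L(s) = s/s - 78/(-33) = 1 - 78*(-1/33) = 1 + 26/11 = 37/11)
32070/(-37586) + L(179)/n(-107, 58) = 32070/(-37586) + (37/11)/134 = 32070*(-1/37586) + (37/11)*(1/134) = -16035/18793 + 37/1474 = -22940249/27700882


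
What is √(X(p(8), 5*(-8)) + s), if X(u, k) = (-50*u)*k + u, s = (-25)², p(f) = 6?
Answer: √12631 ≈ 112.39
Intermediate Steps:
s = 625
X(u, k) = u - 50*k*u (X(u, k) = -50*k*u + u = u - 50*k*u)
√(X(p(8), 5*(-8)) + s) = √(6*(1 - 250*(-8)) + 625) = √(6*(1 - 50*(-40)) + 625) = √(6*(1 + 2000) + 625) = √(6*2001 + 625) = √(12006 + 625) = √12631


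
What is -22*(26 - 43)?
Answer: 374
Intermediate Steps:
-22*(26 - 43) = -22*(-17) = 374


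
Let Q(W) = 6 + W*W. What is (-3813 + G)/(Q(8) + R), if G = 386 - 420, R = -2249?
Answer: 3847/2179 ≈ 1.7655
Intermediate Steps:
G = -34
Q(W) = 6 + W²
(-3813 + G)/(Q(8) + R) = (-3813 - 34)/((6 + 8²) - 2249) = -3847/((6 + 64) - 2249) = -3847/(70 - 2249) = -3847/(-2179) = -3847*(-1/2179) = 3847/2179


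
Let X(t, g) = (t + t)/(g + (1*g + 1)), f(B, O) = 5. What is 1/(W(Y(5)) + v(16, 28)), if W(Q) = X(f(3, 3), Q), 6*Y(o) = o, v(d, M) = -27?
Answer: -4/93 ≈ -0.043011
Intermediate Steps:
Y(o) = o/6
X(t, g) = 2*t/(1 + 2*g) (X(t, g) = (2*t)/(g + (g + 1)) = (2*t)/(g + (1 + g)) = (2*t)/(1 + 2*g) = 2*t/(1 + 2*g))
W(Q) = 10/(1 + 2*Q) (W(Q) = 2*5/(1 + 2*Q) = 10/(1 + 2*Q))
1/(W(Y(5)) + v(16, 28)) = 1/(10/(1 + 2*((1/6)*5)) - 27) = 1/(10/(1 + 2*(5/6)) - 27) = 1/(10/(1 + 5/3) - 27) = 1/(10/(8/3) - 27) = 1/(10*(3/8) - 27) = 1/(15/4 - 27) = 1/(-93/4) = -4/93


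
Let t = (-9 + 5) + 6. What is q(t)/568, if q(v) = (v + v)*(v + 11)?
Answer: 13/142 ≈ 0.091549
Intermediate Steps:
t = 2 (t = -4 + 6 = 2)
q(v) = 2*v*(11 + v) (q(v) = (2*v)*(11 + v) = 2*v*(11 + v))
q(t)/568 = (2*2*(11 + 2))/568 = (2*2*13)*(1/568) = 52*(1/568) = 13/142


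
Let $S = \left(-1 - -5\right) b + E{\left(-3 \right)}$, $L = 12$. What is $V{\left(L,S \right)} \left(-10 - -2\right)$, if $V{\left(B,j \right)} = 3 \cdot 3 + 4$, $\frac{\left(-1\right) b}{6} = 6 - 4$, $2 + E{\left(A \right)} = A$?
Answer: $-104$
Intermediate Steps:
$E{\left(A \right)} = -2 + A$
$b = -12$ ($b = - 6 \left(6 - 4\right) = \left(-6\right) 2 = -12$)
$S = -53$ ($S = \left(-1 - -5\right) \left(-12\right) - 5 = \left(-1 + 5\right) \left(-12\right) - 5 = 4 \left(-12\right) - 5 = -48 - 5 = -53$)
$V{\left(B,j \right)} = 13$ ($V{\left(B,j \right)} = 9 + 4 = 13$)
$V{\left(L,S \right)} \left(-10 - -2\right) = 13 \left(-10 - -2\right) = 13 \left(-10 + 2\right) = 13 \left(-8\right) = -104$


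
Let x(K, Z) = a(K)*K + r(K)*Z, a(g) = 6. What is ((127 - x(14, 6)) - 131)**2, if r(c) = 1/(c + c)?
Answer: 1525225/196 ≈ 7781.8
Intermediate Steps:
r(c) = 1/(2*c)
x(K, Z) = 6*K + Z/(2*K) (x(K, Z) = 6*K + (1/(2*K))*Z = 6*K + Z/(2*K))
((127 - x(14, 6)) - 131)**2 = ((127 - (6*14 + (1/2)*6/14)) - 131)**2 = ((127 - (84 + (1/2)*6*(1/14))) - 131)**2 = ((127 - (84 + 3/14)) - 131)**2 = ((127 - 1*1179/14) - 131)**2 = ((127 - 1179/14) - 131)**2 = (599/14 - 131)**2 = (-1235/14)**2 = 1525225/196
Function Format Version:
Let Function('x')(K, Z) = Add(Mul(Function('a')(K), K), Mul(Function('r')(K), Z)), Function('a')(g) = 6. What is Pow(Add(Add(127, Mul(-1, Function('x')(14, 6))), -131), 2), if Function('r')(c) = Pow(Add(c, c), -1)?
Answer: Rational(1525225, 196) ≈ 7781.8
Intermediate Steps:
Function('r')(c) = Mul(Rational(1, 2), Pow(c, -1)) (Function('r')(c) = Pow(Mul(2, c), -1) = Mul(Rational(1, 2), Pow(c, -1)))
Function('x')(K, Z) = Add(Mul(6, K), Mul(Rational(1, 2), Z, Pow(K, -1))) (Function('x')(K, Z) = Add(Mul(6, K), Mul(Mul(Rational(1, 2), Pow(K, -1)), Z)) = Add(Mul(6, K), Mul(Rational(1, 2), Z, Pow(K, -1))))
Pow(Add(Add(127, Mul(-1, Function('x')(14, 6))), -131), 2) = Pow(Add(Add(127, Mul(-1, Add(Mul(6, 14), Mul(Rational(1, 2), 6, Pow(14, -1))))), -131), 2) = Pow(Add(Add(127, Mul(-1, Add(84, Mul(Rational(1, 2), 6, Rational(1, 14))))), -131), 2) = Pow(Add(Add(127, Mul(-1, Add(84, Rational(3, 14)))), -131), 2) = Pow(Add(Add(127, Mul(-1, Rational(1179, 14))), -131), 2) = Pow(Add(Add(127, Rational(-1179, 14)), -131), 2) = Pow(Add(Rational(599, 14), -131), 2) = Pow(Rational(-1235, 14), 2) = Rational(1525225, 196)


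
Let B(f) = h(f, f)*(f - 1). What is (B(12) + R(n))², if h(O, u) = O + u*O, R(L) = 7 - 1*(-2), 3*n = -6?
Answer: 2975625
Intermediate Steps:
n = -2 (n = (⅓)*(-6) = -2)
R(L) = 9 (R(L) = 7 + 2 = 9)
h(O, u) = O + O*u
B(f) = f*(1 + f)*(-1 + f) (B(f) = (f*(1 + f))*(f - 1) = (f*(1 + f))*(-1 + f) = f*(1 + f)*(-1 + f))
(B(12) + R(n))² = ((12³ - 1*12) + 9)² = ((1728 - 12) + 9)² = (1716 + 9)² = 1725² = 2975625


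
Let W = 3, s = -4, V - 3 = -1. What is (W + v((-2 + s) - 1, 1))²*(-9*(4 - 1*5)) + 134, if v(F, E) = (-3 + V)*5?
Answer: 170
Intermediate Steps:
V = 2 (V = 3 - 1 = 2)
v(F, E) = -5 (v(F, E) = (-3 + 2)*5 = -1*5 = -5)
(W + v((-2 + s) - 1, 1))²*(-9*(4 - 1*5)) + 134 = (3 - 5)²*(-9*(4 - 1*5)) + 134 = (-2)²*(-9*(4 - 5)) + 134 = 4*(-9*(-1)) + 134 = 4*9 + 134 = 36 + 134 = 170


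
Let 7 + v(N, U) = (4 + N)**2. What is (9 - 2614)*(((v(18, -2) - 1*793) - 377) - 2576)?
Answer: 8515745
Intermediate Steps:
v(N, U) = -7 + (4 + N)**2
(9 - 2614)*(((v(18, -2) - 1*793) - 377) - 2576) = (9 - 2614)*((((-7 + (4 + 18)**2) - 1*793) - 377) - 2576) = -2605*((((-7 + 22**2) - 793) - 377) - 2576) = -2605*((((-7 + 484) - 793) - 377) - 2576) = -2605*(((477 - 793) - 377) - 2576) = -2605*((-316 - 377) - 2576) = -2605*(-693 - 2576) = -2605*(-3269) = 8515745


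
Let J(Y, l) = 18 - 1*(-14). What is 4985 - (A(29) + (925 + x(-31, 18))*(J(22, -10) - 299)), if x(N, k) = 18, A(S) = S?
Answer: 256737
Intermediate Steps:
J(Y, l) = 32 (J(Y, l) = 18 + 14 = 32)
4985 - (A(29) + (925 + x(-31, 18))*(J(22, -10) - 299)) = 4985 - (29 + (925 + 18)*(32 - 299)) = 4985 - (29 + 943*(-267)) = 4985 - (29 - 251781) = 4985 - 1*(-251752) = 4985 + 251752 = 256737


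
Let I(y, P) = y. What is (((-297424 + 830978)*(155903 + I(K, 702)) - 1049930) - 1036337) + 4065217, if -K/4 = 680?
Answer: 81733381332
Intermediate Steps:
K = -2720 (K = -4*680 = -2720)
(((-297424 + 830978)*(155903 + I(K, 702)) - 1049930) - 1036337) + 4065217 = (((-297424 + 830978)*(155903 - 2720) - 1049930) - 1036337) + 4065217 = ((533554*153183 - 1049930) - 1036337) + 4065217 = ((81731402382 - 1049930) - 1036337) + 4065217 = (81730352452 - 1036337) + 4065217 = 81729316115 + 4065217 = 81733381332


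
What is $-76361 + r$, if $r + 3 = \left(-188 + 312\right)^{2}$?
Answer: $-60988$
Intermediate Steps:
$r = 15373$ ($r = -3 + \left(-188 + 312\right)^{2} = -3 + 124^{2} = -3 + 15376 = 15373$)
$-76361 + r = -76361 + 15373 = -60988$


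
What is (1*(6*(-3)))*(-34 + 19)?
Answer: 270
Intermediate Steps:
(1*(6*(-3)))*(-34 + 19) = (1*(-18))*(-15) = -18*(-15) = 270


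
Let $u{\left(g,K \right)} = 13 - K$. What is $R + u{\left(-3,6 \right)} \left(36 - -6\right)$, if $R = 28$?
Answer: $322$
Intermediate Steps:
$R + u{\left(-3,6 \right)} \left(36 - -6\right) = 28 + \left(13 - 6\right) \left(36 - -6\right) = 28 + \left(13 - 6\right) \left(36 + 6\right) = 28 + 7 \cdot 42 = 28 + 294 = 322$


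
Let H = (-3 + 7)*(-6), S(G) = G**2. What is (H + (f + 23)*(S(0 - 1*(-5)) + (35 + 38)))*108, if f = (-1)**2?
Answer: 251424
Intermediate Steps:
f = 1
H = -24 (H = 4*(-6) = -24)
(H + (f + 23)*(S(0 - 1*(-5)) + (35 + 38)))*108 = (-24 + (1 + 23)*((0 - 1*(-5))**2 + (35 + 38)))*108 = (-24 + 24*((0 + 5)**2 + 73))*108 = (-24 + 24*(5**2 + 73))*108 = (-24 + 24*(25 + 73))*108 = (-24 + 24*98)*108 = (-24 + 2352)*108 = 2328*108 = 251424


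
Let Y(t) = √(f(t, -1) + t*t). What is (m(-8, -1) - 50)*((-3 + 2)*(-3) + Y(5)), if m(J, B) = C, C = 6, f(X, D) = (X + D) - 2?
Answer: -132 - 132*√3 ≈ -360.63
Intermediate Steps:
f(X, D) = -2 + D + X (f(X, D) = (D + X) - 2 = -2 + D + X)
m(J, B) = 6
Y(t) = √(-3 + t + t²) (Y(t) = √((-2 - 1 + t) + t*t) = √((-3 + t) + t²) = √(-3 + t + t²))
(m(-8, -1) - 50)*((-3 + 2)*(-3) + Y(5)) = (6 - 50)*((-3 + 2)*(-3) + √(-3 + 5 + 5²)) = -44*(-1*(-3) + √(-3 + 5 + 25)) = -44*(3 + √27) = -44*(3 + 3*√3) = -132 - 132*√3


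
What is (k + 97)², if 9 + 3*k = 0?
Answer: 8836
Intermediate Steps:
k = -3 (k = -3 + (⅓)*0 = -3 + 0 = -3)
(k + 97)² = (-3 + 97)² = 94² = 8836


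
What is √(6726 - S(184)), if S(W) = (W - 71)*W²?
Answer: 11*I*√31562 ≈ 1954.2*I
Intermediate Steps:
S(W) = W²*(-71 + W) (S(W) = (-71 + W)*W² = W²*(-71 + W))
√(6726 - S(184)) = √(6726 - 184²*(-71 + 184)) = √(6726 - 33856*113) = √(6726 - 1*3825728) = √(6726 - 3825728) = √(-3819002) = 11*I*√31562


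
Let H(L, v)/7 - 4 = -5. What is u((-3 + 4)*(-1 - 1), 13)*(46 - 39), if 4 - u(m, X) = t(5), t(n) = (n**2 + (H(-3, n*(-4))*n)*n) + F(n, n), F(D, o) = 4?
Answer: 1050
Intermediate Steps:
H(L, v) = -7 (H(L, v) = 28 + 7*(-5) = 28 - 35 = -7)
t(n) = 4 - 6*n**2 (t(n) = (n**2 + (-7*n)*n) + 4 = (n**2 - 7*n**2) + 4 = -6*n**2 + 4 = 4 - 6*n**2)
u(m, X) = 150 (u(m, X) = 4 - (4 - 6*5**2) = 4 - (4 - 6*25) = 4 - (4 - 150) = 4 - 1*(-146) = 4 + 146 = 150)
u((-3 + 4)*(-1 - 1), 13)*(46 - 39) = 150*(46 - 39) = 150*7 = 1050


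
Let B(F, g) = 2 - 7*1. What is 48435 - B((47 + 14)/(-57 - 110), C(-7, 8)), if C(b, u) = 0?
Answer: 48440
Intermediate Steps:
B(F, g) = -5 (B(F, g) = 2 - 7 = -5)
48435 - B((47 + 14)/(-57 - 110), C(-7, 8)) = 48435 - 1*(-5) = 48435 + 5 = 48440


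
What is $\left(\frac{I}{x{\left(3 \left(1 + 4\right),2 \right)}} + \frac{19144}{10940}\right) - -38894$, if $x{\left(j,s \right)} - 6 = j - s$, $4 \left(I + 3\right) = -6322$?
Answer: $\frac{4033773543}{103930} \approx 38812.0$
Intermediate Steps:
$I = - \frac{3167}{2}$ ($I = -3 + \frac{1}{4} \left(-6322\right) = -3 - \frac{3161}{2} = - \frac{3167}{2} \approx -1583.5$)
$x{\left(j,s \right)} = 6 + j - s$ ($x{\left(j,s \right)} = 6 + \left(j - s\right) = 6 + j - s$)
$\left(\frac{I}{x{\left(3 \left(1 + 4\right),2 \right)}} + \frac{19144}{10940}\right) - -38894 = \left(- \frac{3167}{2 \left(6 + 3 \left(1 + 4\right) - 2\right)} + \frac{19144}{10940}\right) - -38894 = \left(- \frac{3167}{2 \left(6 + 3 \cdot 5 - 2\right)} + 19144 \cdot \frac{1}{10940}\right) + 38894 = \left(- \frac{3167}{2 \left(6 + 15 - 2\right)} + \frac{4786}{2735}\right) + 38894 = \left(- \frac{3167}{2 \cdot 19} + \frac{4786}{2735}\right) + 38894 = \left(\left(- \frac{3167}{2}\right) \frac{1}{19} + \frac{4786}{2735}\right) + 38894 = \left(- \frac{3167}{38} + \frac{4786}{2735}\right) + 38894 = - \frac{8479877}{103930} + 38894 = \frac{4033773543}{103930}$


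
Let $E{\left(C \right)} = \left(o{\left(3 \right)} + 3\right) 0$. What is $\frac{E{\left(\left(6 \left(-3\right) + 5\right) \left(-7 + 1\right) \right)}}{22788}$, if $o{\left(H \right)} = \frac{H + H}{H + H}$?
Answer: $0$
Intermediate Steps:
$o{\left(H \right)} = 1$ ($o{\left(H \right)} = \frac{2 H}{2 H} = 2 H \frac{1}{2 H} = 1$)
$E{\left(C \right)} = 0$ ($E{\left(C \right)} = \left(1 + 3\right) 0 = 4 \cdot 0 = 0$)
$\frac{E{\left(\left(6 \left(-3\right) + 5\right) \left(-7 + 1\right) \right)}}{22788} = \frac{0}{22788} = 0 \cdot \frac{1}{22788} = 0$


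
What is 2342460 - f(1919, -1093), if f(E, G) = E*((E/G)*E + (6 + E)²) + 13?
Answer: -7762799022745/1093 ≈ -7.1023e+9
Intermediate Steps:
f(E, G) = 13 + E*((6 + E)² + E²/G) (f(E, G) = E*(E²/G + (6 + E)²) + 13 = E*((6 + E)² + E²/G) + 13 = 13 + E*((6 + E)² + E²/G))
2342460 - f(1919, -1093) = 2342460 - (13 + 1919*(6 + 1919)² + 1919³/(-1093)) = 2342460 - (13 + 1919*1925² + 7066834559*(-1/1093)) = 2342460 - (13 + 1919*3705625 - 7066834559/1093) = 2342460 - (13 + 7111094375 - 7066834559/1093) = 2342460 - 1*7765359331525/1093 = 2342460 - 7765359331525/1093 = -7762799022745/1093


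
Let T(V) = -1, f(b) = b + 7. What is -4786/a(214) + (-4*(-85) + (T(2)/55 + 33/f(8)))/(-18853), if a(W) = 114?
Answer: -496482067/11820831 ≈ -42.001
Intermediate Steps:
f(b) = 7 + b
-4786/a(214) + (-4*(-85) + (T(2)/55 + 33/f(8)))/(-18853) = -4786/114 + (-4*(-85) + (-1/55 + 33/(7 + 8)))/(-18853) = -4786*1/114 + (340 + (-1*1/55 + 33/15))*(-1/18853) = -2393/57 + (340 + (-1/55 + 33*(1/15)))*(-1/18853) = -2393/57 + (340 + (-1/55 + 11/5))*(-1/18853) = -2393/57 + (340 + 24/11)*(-1/18853) = -2393/57 + (3764/11)*(-1/18853) = -2393/57 - 3764/207383 = -496482067/11820831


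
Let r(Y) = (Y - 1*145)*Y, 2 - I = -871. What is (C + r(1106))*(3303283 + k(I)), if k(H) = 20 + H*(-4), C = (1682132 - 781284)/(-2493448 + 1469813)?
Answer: 3590147962962495282/1023635 ≈ 3.5073e+12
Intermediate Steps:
I = 873 (I = 2 - 1*(-871) = 2 + 871 = 873)
C = -900848/1023635 (C = 900848/(-1023635) = 900848*(-1/1023635) = -900848/1023635 ≈ -0.88005)
k(H) = 20 - 4*H
r(Y) = Y*(-145 + Y) (r(Y) = (Y - 145)*Y = (-145 + Y)*Y = Y*(-145 + Y))
(C + r(1106))*(3303283 + k(I)) = (-900848/1023635 + 1106*(-145 + 1106))*(3303283 + (20 - 4*873)) = (-900848/1023635 + 1106*961)*(3303283 + (20 - 3492)) = (-900848/1023635 + 1062866)*(3303283 - 3472) = (1087985937062/1023635)*3299811 = 3590147962962495282/1023635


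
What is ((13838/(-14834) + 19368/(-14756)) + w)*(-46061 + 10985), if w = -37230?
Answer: 35732732167467420/27361313 ≈ 1.3060e+9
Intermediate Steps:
((13838/(-14834) + 19368/(-14756)) + w)*(-46061 + 10985) = ((13838/(-14834) + 19368/(-14756)) - 37230)*(-46061 + 10985) = ((13838*(-1/14834) + 19368*(-1/14756)) - 37230)*(-35076) = ((-6919/7417 - 4842/3689) - 37230)*(-35076) = (-61437305/27361313 - 37230)*(-35076) = -1018723120295/27361313*(-35076) = 35732732167467420/27361313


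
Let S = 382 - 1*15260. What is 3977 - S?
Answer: 18855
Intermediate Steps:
S = -14878 (S = 382 - 15260 = -14878)
3977 - S = 3977 - 1*(-14878) = 3977 + 14878 = 18855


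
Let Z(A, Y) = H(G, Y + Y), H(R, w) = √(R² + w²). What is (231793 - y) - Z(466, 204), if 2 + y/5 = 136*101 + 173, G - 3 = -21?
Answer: 162258 - 6*√4633 ≈ 1.6185e+5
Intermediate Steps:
G = -18 (G = 3 - 21 = -18)
y = 69535 (y = -10 + 5*(136*101 + 173) = -10 + 5*(13736 + 173) = -10 + 5*13909 = -10 + 69545 = 69535)
Z(A, Y) = √(324 + 4*Y²) (Z(A, Y) = √((-18)² + (Y + Y)²) = √(324 + (2*Y)²) = √(324 + 4*Y²))
(231793 - y) - Z(466, 204) = (231793 - 1*69535) - 2*√(81 + 204²) = (231793 - 69535) - 2*√(81 + 41616) = 162258 - 2*√41697 = 162258 - 2*3*√4633 = 162258 - 6*√4633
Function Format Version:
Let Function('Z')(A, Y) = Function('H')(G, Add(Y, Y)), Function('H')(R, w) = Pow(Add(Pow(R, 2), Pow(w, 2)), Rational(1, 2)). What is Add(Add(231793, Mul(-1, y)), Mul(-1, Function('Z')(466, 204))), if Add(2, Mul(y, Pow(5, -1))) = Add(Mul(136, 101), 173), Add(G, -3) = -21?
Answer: Add(162258, Mul(-6, Pow(4633, Rational(1, 2)))) ≈ 1.6185e+5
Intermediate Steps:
G = -18 (G = Add(3, -21) = -18)
y = 69535 (y = Add(-10, Mul(5, Add(Mul(136, 101), 173))) = Add(-10, Mul(5, Add(13736, 173))) = Add(-10, Mul(5, 13909)) = Add(-10, 69545) = 69535)
Function('Z')(A, Y) = Pow(Add(324, Mul(4, Pow(Y, 2))), Rational(1, 2)) (Function('Z')(A, Y) = Pow(Add(Pow(-18, 2), Pow(Add(Y, Y), 2)), Rational(1, 2)) = Pow(Add(324, Pow(Mul(2, Y), 2)), Rational(1, 2)) = Pow(Add(324, Mul(4, Pow(Y, 2))), Rational(1, 2)))
Add(Add(231793, Mul(-1, y)), Mul(-1, Function('Z')(466, 204))) = Add(Add(231793, Mul(-1, 69535)), Mul(-1, Mul(2, Pow(Add(81, Pow(204, 2)), Rational(1, 2))))) = Add(Add(231793, -69535), Mul(-1, Mul(2, Pow(Add(81, 41616), Rational(1, 2))))) = Add(162258, Mul(-1, Mul(2, Pow(41697, Rational(1, 2))))) = Add(162258, Mul(-1, Mul(2, Mul(3, Pow(4633, Rational(1, 2)))))) = Add(162258, Mul(-1, Mul(6, Pow(4633, Rational(1, 2))))) = Add(162258, Mul(-6, Pow(4633, Rational(1, 2))))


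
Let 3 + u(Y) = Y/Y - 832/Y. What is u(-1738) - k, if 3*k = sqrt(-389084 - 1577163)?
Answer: -1322/869 - I*sqrt(1966247)/3 ≈ -1.5213 - 467.41*I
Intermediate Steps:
u(Y) = -2 - 832/Y (u(Y) = -3 + (Y/Y - 832/Y) = -3 + (1 - 832/Y) = -2 - 832/Y)
k = I*sqrt(1966247)/3 (k = sqrt(-389084 - 1577163)/3 = sqrt(-1966247)/3 = (I*sqrt(1966247))/3 = I*sqrt(1966247)/3 ≈ 467.41*I)
u(-1738) - k = (-2 - 832/(-1738)) - I*sqrt(1966247)/3 = (-2 - 832*(-1/1738)) - I*sqrt(1966247)/3 = (-2 + 416/869) - I*sqrt(1966247)/3 = -1322/869 - I*sqrt(1966247)/3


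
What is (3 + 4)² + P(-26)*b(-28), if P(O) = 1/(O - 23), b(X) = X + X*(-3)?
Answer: 335/7 ≈ 47.857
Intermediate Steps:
b(X) = -2*X (b(X) = X - 3*X = -2*X)
P(O) = 1/(-23 + O)
(3 + 4)² + P(-26)*b(-28) = (3 + 4)² + (-2*(-28))/(-23 - 26) = 7² + 56/(-49) = 49 - 1/49*56 = 49 - 8/7 = 335/7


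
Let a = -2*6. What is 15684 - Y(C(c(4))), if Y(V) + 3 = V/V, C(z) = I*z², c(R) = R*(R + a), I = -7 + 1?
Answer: 15686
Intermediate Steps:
I = -6
a = -12
c(R) = R*(-12 + R) (c(R) = R*(R - 12) = R*(-12 + R))
C(z) = -6*z²
Y(V) = -2 (Y(V) = -3 + V/V = -3 + 1 = -2)
15684 - Y(C(c(4))) = 15684 - 1*(-2) = 15684 + 2 = 15686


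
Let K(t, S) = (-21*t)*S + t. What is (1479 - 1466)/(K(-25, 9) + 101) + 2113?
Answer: 10144526/4801 ≈ 2113.0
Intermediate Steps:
K(t, S) = t - 21*S*t (K(t, S) = -21*S*t + t = t - 21*S*t)
(1479 - 1466)/(K(-25, 9) + 101) + 2113 = (1479 - 1466)/(-25*(1 - 21*9) + 101) + 2113 = 13/(-25*(1 - 189) + 101) + 2113 = 13/(-25*(-188) + 101) + 2113 = 13/(4700 + 101) + 2113 = 13/4801 + 2113 = 10144526/4801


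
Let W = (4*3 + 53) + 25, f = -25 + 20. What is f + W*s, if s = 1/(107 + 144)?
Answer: -1165/251 ≈ -4.6414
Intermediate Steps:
f = -5
s = 1/251 ≈ 0.0039841
W = 90 (W = (12 + 53) + 25 = 65 + 25 = 90)
f + W*s = -5 + 90*(1/251) = -5 + 90/251 = -1165/251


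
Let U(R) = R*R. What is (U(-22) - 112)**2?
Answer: 138384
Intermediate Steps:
U(R) = R**2
(U(-22) - 112)**2 = ((-22)**2 - 112)**2 = (484 - 112)**2 = 372**2 = 138384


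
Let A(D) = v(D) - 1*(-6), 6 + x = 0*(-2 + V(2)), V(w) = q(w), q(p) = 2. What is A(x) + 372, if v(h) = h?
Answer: 372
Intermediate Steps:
V(w) = 2
x = -6 (x = -6 + 0*(-2 + 2) = -6 + 0*0 = -6 + 0 = -6)
A(D) = 6 + D (A(D) = D - 1*(-6) = D + 6 = 6 + D)
A(x) + 372 = (6 - 6) + 372 = 0 + 372 = 372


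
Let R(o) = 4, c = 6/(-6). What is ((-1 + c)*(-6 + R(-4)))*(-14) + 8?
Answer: -48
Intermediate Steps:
c = -1 (c = 6*(-1/6) = -1)
((-1 + c)*(-6 + R(-4)))*(-14) + 8 = ((-1 - 1)*(-6 + 4))*(-14) + 8 = -2*(-2)*(-14) + 8 = 4*(-14) + 8 = -56 + 8 = -48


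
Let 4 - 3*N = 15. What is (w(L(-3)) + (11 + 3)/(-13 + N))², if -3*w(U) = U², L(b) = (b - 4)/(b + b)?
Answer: 12201049/7290000 ≈ 1.6737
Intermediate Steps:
N = -11/3 (N = 4/3 - ⅓*15 = 4/3 - 5 = -11/3 ≈ -3.6667)
L(b) = (-4 + b)/(2*b) (L(b) = (-4 + b)/((2*b)) = (-4 + b)*(1/(2*b)) = (-4 + b)/(2*b))
w(U) = -U²/3
(w(L(-3)) + (11 + 3)/(-13 + N))² = (-(-4 - 3)²/36/3 + (11 + 3)/(-13 - 11/3))² = (-((½)*(-⅓)*(-7))²/3 + 14/(-50/3))² = (-(7/6)²/3 + 14*(-3/50))² = (-⅓*49/36 - 21/25)² = (-49/108 - 21/25)² = (-3493/2700)² = 12201049/7290000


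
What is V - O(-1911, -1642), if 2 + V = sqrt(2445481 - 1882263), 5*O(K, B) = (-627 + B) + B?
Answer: 3901/5 + sqrt(563218) ≈ 1530.7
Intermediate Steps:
O(K, B) = -627/5 + 2*B/5 (O(K, B) = ((-627 + B) + B)/5 = (-627 + 2*B)/5 = -627/5 + 2*B/5)
V = -2 + sqrt(563218) (V = -2 + sqrt(2445481 - 1882263) = -2 + sqrt(563218) ≈ 748.48)
V - O(-1911, -1642) = (-2 + sqrt(563218)) - (-627/5 + (2/5)*(-1642)) = (-2 + sqrt(563218)) - (-627/5 - 3284/5) = (-2 + sqrt(563218)) - 1*(-3911/5) = (-2 + sqrt(563218)) + 3911/5 = 3901/5 + sqrt(563218)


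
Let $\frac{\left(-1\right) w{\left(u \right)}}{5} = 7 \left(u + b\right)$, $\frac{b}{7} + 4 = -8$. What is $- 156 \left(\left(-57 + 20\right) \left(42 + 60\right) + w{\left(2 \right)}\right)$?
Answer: $141024$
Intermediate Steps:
$b = -84$ ($b = -28 + 7 \left(-8\right) = -28 - 56 = -84$)
$w{\left(u \right)} = 2940 - 35 u$ ($w{\left(u \right)} = - 5 \cdot 7 \left(u - 84\right) = - 5 \cdot 7 \left(-84 + u\right) = - 5 \left(-588 + 7 u\right) = 2940 - 35 u$)
$- 156 \left(\left(-57 + 20\right) \left(42 + 60\right) + w{\left(2 \right)}\right) = - 156 \left(\left(-57 + 20\right) \left(42 + 60\right) + \left(2940 - 70\right)\right) = - 156 \left(\left(-37\right) 102 + \left(2940 - 70\right)\right) = - 156 \left(-3774 + 2870\right) = \left(-156\right) \left(-904\right) = 141024$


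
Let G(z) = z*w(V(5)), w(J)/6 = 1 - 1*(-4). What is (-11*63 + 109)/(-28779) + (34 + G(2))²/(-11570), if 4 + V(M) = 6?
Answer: -123767182/166486515 ≈ -0.74341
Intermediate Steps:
V(M) = 2 (V(M) = -4 + 6 = 2)
w(J) = 30 (w(J) = 6*(1 - 1*(-4)) = 6*(1 + 4) = 6*5 = 30)
G(z) = 30*z (G(z) = z*30 = 30*z)
(-11*63 + 109)/(-28779) + (34 + G(2))²/(-11570) = (-11*63 + 109)/(-28779) + (34 + 30*2)²/(-11570) = (-693 + 109)*(-1/28779) + (34 + 60)²*(-1/11570) = -584*(-1/28779) + 94²*(-1/11570) = 584/28779 + 8836*(-1/11570) = 584/28779 - 4418/5785 = -123767182/166486515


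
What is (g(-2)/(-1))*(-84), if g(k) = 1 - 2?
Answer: -84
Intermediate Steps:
g(k) = -1
(g(-2)/(-1))*(-84) = -1/(-1)*(-84) = -1*(-1)*(-84) = 1*(-84) = -84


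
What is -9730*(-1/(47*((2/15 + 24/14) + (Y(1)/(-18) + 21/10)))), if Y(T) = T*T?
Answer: 1532475/28811 ≈ 53.191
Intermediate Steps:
Y(T) = T²
-9730*(-1/(47*((2/15 + 24/14) + (Y(1)/(-18) + 21/10)))) = -9730*(-1/(47*((2/15 + 24/14) + (1²/(-18) + 21/10)))) = -9730*(-1/(47*((2*(1/15) + 24*(1/14)) + (1*(-1/18) + 21*(⅒))))) = -9730*(-1/(47*((2/15 + 12/7) + (-1/18 + 21/10)))) = -9730*(-1/(47*(194/105 + 92/45))) = -9730/((1226/315)*(-47)) = -9730/(-57622/315) = -9730*(-315/57622) = 1532475/28811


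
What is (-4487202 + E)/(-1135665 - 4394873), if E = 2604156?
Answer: 941523/2765269 ≈ 0.34048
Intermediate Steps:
(-4487202 + E)/(-1135665 - 4394873) = (-4487202 + 2604156)/(-1135665 - 4394873) = -1883046/(-5530538) = -1883046*(-1/5530538) = 941523/2765269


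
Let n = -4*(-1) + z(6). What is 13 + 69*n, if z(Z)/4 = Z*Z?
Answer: 10225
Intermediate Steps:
z(Z) = 4*Z² (z(Z) = 4*(Z*Z) = 4*Z²)
n = 148 (n = -4*(-1) + 4*6² = 4 + 4*36 = 4 + 144 = 148)
13 + 69*n = 13 + 69*148 = 13 + 10212 = 10225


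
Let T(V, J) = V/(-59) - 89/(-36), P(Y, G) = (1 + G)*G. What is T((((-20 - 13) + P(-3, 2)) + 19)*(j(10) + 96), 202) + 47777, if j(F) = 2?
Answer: 101511823/2124 ≈ 47793.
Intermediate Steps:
P(Y, G) = G*(1 + G)
T(V, J) = 89/36 - V/59 (T(V, J) = V*(-1/59) - 89*(-1/36) = -V/59 + 89/36 = 89/36 - V/59)
T((((-20 - 13) + P(-3, 2)) + 19)*(j(10) + 96), 202) + 47777 = (89/36 - (((-20 - 13) + 2*(1 + 2)) + 19)*(2 + 96)/59) + 47777 = (89/36 - ((-33 + 2*3) + 19)*98/59) + 47777 = (89/36 - ((-33 + 6) + 19)*98/59) + 47777 = (89/36 - (-27 + 19)*98/59) + 47777 = (89/36 - (-8)*98/59) + 47777 = (89/36 - 1/59*(-784)) + 47777 = (89/36 + 784/59) + 47777 = 33475/2124 + 47777 = 101511823/2124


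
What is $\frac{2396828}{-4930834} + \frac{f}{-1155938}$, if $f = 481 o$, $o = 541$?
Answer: $- \frac{2026845559489}{2849869196146} \approx -0.71121$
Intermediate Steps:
$f = 260221$ ($f = 481 \cdot 541 = 260221$)
$\frac{2396828}{-4930834} + \frac{f}{-1155938} = \frac{2396828}{-4930834} + \frac{260221}{-1155938} = 2396828 \left(- \frac{1}{4930834}\right) + 260221 \left(- \frac{1}{1155938}\right) = - \frac{1198414}{2465417} - \frac{260221}{1155938} = - \frac{2026845559489}{2849869196146}$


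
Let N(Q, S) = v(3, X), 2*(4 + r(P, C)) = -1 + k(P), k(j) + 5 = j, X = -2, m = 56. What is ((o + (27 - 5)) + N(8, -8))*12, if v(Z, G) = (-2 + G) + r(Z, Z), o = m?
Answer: 822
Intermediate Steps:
k(j) = -5 + j
o = 56
r(P, C) = -7 + P/2 (r(P, C) = -4 + (-1 + (-5 + P))/2 = -4 + (-6 + P)/2 = -4 + (-3 + P/2) = -7 + P/2)
v(Z, G) = -9 + G + Z/2 (v(Z, G) = (-2 + G) + (-7 + Z/2) = -9 + G + Z/2)
N(Q, S) = -19/2 (N(Q, S) = -9 - 2 + (½)*3 = -9 - 2 + 3/2 = -19/2)
((o + (27 - 5)) + N(8, -8))*12 = ((56 + (27 - 5)) - 19/2)*12 = ((56 + 22) - 19/2)*12 = (78 - 19/2)*12 = (137/2)*12 = 822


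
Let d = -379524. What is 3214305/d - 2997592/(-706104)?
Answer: -47165646313/11165975604 ≈ -4.2241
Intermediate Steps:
3214305/d - 2997592/(-706104) = 3214305/(-379524) - 2997592/(-706104) = 3214305*(-1/379524) - 2997592*(-1/706104) = -1071435/126508 + 374699/88263 = -47165646313/11165975604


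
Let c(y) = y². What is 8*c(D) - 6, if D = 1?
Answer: 2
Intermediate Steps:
8*c(D) - 6 = 8*1² - 6 = 8*1 - 6 = 8 - 6 = 2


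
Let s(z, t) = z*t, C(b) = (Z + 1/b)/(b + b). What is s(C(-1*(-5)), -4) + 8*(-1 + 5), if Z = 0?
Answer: 798/25 ≈ 31.920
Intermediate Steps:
C(b) = 1/(2*b**2) (C(b) = (0 + 1/b)/(b + b) = 1/(b*((2*b))) = (1/(2*b))/b = 1/(2*b**2))
s(z, t) = t*z
s(C(-1*(-5)), -4) + 8*(-1 + 5) = -2/(-1*(-5))**2 + 8*(-1 + 5) = -2/5**2 + 8*4 = -2/25 + 32 = 798/25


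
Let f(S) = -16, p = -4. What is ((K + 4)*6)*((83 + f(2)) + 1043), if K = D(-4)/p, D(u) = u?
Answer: 33300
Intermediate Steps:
K = 1 (K = -4/(-4) = -4*(-¼) = 1)
((K + 4)*6)*((83 + f(2)) + 1043) = ((1 + 4)*6)*((83 - 16) + 1043) = (5*6)*(67 + 1043) = 30*1110 = 33300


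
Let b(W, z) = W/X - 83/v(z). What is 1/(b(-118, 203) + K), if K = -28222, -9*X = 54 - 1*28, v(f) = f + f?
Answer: -5278/148741209 ≈ -3.5484e-5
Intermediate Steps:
v(f) = 2*f
X = -26/9 (X = -(54 - 1*28)/9 = -(54 - 28)/9 = -1/9*26 = -26/9 ≈ -2.8889)
b(W, z) = -83/(2*z) - 9*W/26 (b(W, z) = W/(-26/9) - 83*1/(2*z) = W*(-9/26) - 83/(2*z) = -9*W/26 - 83/(2*z) = -83/(2*z) - 9*W/26)
1/(b(-118, 203) + K) = 1/((1/26)*(-1079 - 9*(-118)*203)/203 - 28222) = 1/((1/26)*(1/203)*(-1079 + 215586) - 28222) = 1/((1/26)*(1/203)*214507 - 28222) = 1/(214507/5278 - 28222) = 1/(-148741209/5278) = -5278/148741209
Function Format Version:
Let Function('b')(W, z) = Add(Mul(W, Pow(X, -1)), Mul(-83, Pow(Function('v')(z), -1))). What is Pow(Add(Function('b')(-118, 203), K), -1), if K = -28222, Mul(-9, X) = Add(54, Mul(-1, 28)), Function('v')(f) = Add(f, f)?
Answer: Rational(-5278, 148741209) ≈ -3.5484e-5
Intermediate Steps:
Function('v')(f) = Mul(2, f)
X = Rational(-26, 9) (X = Mul(Rational(-1, 9), Add(54, Mul(-1, 28))) = Mul(Rational(-1, 9), Add(54, -28)) = Mul(Rational(-1, 9), 26) = Rational(-26, 9) ≈ -2.8889)
Function('b')(W, z) = Add(Mul(Rational(-83, 2), Pow(z, -1)), Mul(Rational(-9, 26), W)) (Function('b')(W, z) = Add(Mul(W, Pow(Rational(-26, 9), -1)), Mul(-83, Pow(Mul(2, z), -1))) = Add(Mul(W, Rational(-9, 26)), Mul(-83, Mul(Rational(1, 2), Pow(z, -1)))) = Add(Mul(Rational(-9, 26), W), Mul(Rational(-83, 2), Pow(z, -1))) = Add(Mul(Rational(-83, 2), Pow(z, -1)), Mul(Rational(-9, 26), W)))
Pow(Add(Function('b')(-118, 203), K), -1) = Pow(Add(Mul(Rational(1, 26), Pow(203, -1), Add(-1079, Mul(-9, -118, 203))), -28222), -1) = Pow(Add(Mul(Rational(1, 26), Rational(1, 203), Add(-1079, 215586)), -28222), -1) = Pow(Add(Mul(Rational(1, 26), Rational(1, 203), 214507), -28222), -1) = Pow(Add(Rational(214507, 5278), -28222), -1) = Pow(Rational(-148741209, 5278), -1) = Rational(-5278, 148741209)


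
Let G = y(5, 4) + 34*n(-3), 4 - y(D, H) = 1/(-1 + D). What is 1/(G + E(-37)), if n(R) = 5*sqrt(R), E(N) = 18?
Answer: 116/464923 - 2720*I*sqrt(3)/1394769 ≈ 0.0002495 - 0.0033777*I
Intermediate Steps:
y(D, H) = 4 - 1/(-1 + D)
G = 15/4 + 170*I*sqrt(3) (G = (-5 + 4*5)/(-1 + 5) + 34*(5*sqrt(-3)) = (-5 + 20)/4 + 34*(5*(I*sqrt(3))) = (1/4)*15 + 34*(5*I*sqrt(3)) = 15/4 + 170*I*sqrt(3) ≈ 3.75 + 294.45*I)
1/(G + E(-37)) = 1/((15/4 + 170*I*sqrt(3)) + 18) = 1/(87/4 + 170*I*sqrt(3))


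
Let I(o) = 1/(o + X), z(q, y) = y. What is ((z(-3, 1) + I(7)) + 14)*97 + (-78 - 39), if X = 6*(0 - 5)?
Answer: 30677/23 ≈ 1333.8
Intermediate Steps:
X = -30 (X = 6*(-5) = -30)
I(o) = 1/(-30 + o) (I(o) = 1/(o - 30) = 1/(-30 + o))
((z(-3, 1) + I(7)) + 14)*97 + (-78 - 39) = ((1 + 1/(-30 + 7)) + 14)*97 + (-78 - 39) = ((1 + 1/(-23)) + 14)*97 - 117 = ((1 - 1/23) + 14)*97 - 117 = (22/23 + 14)*97 - 117 = (344/23)*97 - 117 = 33368/23 - 117 = 30677/23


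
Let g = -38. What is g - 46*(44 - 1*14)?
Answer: -1418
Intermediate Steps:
g - 46*(44 - 1*14) = -38 - 46*(44 - 1*14) = -38 - 46*(44 - 14) = -38 - 46*30 = -38 - 1380 = -1418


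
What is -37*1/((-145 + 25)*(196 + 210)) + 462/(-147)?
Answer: -21869/6960 ≈ -3.1421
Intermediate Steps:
-37*1/((-145 + 25)*(196 + 210)) + 462/(-147) = -37/(406*(-120)) + 462*(-1/147) = -37/(-48720) - 22/7 = -37*(-1/48720) - 22/7 = 37/48720 - 22/7 = -21869/6960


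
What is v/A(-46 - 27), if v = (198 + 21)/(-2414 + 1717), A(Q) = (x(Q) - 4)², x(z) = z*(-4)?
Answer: -73/19270656 ≈ -3.7881e-6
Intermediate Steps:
x(z) = -4*z
A(Q) = (-4 - 4*Q)² (A(Q) = (-4*Q - 4)² = (-4 - 4*Q)²)
v = -219/697 (v = 219/(-697) = 219*(-1/697) = -219/697 ≈ -0.31420)
v/A(-46 - 27) = -219*1/(16*(1 + (-46 - 27))²)/697 = -219*1/(16*(1 - 73)²)/697 = -219/(697*(16*(-72)²)) = -219/(697*(16*5184)) = -219/697/82944 = -219/697*1/82944 = -73/19270656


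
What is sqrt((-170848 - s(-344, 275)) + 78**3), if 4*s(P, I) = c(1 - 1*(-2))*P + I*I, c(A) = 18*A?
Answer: sqrt(1157767)/2 ≈ 538.00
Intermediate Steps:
s(P, I) = I**2/4 + 27*P/2 (s(P, I) = ((18*(1 - 1*(-2)))*P + I*I)/4 = ((18*(1 + 2))*P + I**2)/4 = ((18*3)*P + I**2)/4 = (54*P + I**2)/4 = (I**2 + 54*P)/4 = I**2/4 + 27*P/2)
sqrt((-170848 - s(-344, 275)) + 78**3) = sqrt((-170848 - ((1/4)*275**2 + (27/2)*(-344))) + 78**3) = sqrt((-170848 - ((1/4)*75625 - 4644)) + 474552) = sqrt((-170848 - (75625/4 - 4644)) + 474552) = sqrt((-170848 - 1*57049/4) + 474552) = sqrt((-170848 - 57049/4) + 474552) = sqrt(-740441/4 + 474552) = sqrt(1157767/4) = sqrt(1157767)/2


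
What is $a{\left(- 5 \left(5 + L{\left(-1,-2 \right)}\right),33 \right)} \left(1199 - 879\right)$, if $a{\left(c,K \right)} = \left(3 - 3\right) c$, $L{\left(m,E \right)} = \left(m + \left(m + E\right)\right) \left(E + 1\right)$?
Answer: $0$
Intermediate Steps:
$L{\left(m,E \right)} = \left(1 + E\right) \left(E + 2 m\right)$ ($L{\left(m,E \right)} = \left(m + \left(E + m\right)\right) \left(1 + E\right) = \left(E + 2 m\right) \left(1 + E\right) = \left(1 + E\right) \left(E + 2 m\right)$)
$a{\left(c,K \right)} = 0$ ($a{\left(c,K \right)} = 0 c = 0$)
$a{\left(- 5 \left(5 + L{\left(-1,-2 \right)}\right),33 \right)} \left(1199 - 879\right) = 0 \left(1199 - 879\right) = 0 \cdot 320 = 0$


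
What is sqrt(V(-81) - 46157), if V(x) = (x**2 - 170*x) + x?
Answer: I*sqrt(25907) ≈ 160.96*I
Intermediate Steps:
V(x) = x**2 - 169*x
sqrt(V(-81) - 46157) = sqrt(-81*(-169 - 81) - 46157) = sqrt(-81*(-250) - 46157) = sqrt(20250 - 46157) = sqrt(-25907) = I*sqrt(25907)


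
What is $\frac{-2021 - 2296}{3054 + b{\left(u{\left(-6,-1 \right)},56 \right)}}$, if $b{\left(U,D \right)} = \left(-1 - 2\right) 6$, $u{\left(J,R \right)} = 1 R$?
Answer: $- \frac{1439}{1012} \approx -1.4219$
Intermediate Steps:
$u{\left(J,R \right)} = R$
$b{\left(U,D \right)} = -18$ ($b{\left(U,D \right)} = \left(-3\right) 6 = -18$)
$\frac{-2021 - 2296}{3054 + b{\left(u{\left(-6,-1 \right)},56 \right)}} = \frac{-2021 - 2296}{3054 - 18} = - \frac{4317}{3036} = \left(-4317\right) \frac{1}{3036} = - \frac{1439}{1012}$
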